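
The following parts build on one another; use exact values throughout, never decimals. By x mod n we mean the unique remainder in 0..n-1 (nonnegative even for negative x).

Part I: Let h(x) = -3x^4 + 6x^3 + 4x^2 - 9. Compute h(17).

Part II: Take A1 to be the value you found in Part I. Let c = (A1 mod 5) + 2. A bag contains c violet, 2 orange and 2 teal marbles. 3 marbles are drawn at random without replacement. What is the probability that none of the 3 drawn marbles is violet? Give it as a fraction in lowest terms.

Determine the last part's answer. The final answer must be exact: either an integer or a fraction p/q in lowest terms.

Part I: -3*(17)^4 + 6*(17)^3 + 4*(17)^2 - 9 = (-250563) + (29478) + (1156) + (-9) = -219938; answer -219938
Part II: A1 = -219938; c = 4; total draws C(8,3) = 56; favorable C(4,3) = 4; P = 1/14; answer 1/14

1/14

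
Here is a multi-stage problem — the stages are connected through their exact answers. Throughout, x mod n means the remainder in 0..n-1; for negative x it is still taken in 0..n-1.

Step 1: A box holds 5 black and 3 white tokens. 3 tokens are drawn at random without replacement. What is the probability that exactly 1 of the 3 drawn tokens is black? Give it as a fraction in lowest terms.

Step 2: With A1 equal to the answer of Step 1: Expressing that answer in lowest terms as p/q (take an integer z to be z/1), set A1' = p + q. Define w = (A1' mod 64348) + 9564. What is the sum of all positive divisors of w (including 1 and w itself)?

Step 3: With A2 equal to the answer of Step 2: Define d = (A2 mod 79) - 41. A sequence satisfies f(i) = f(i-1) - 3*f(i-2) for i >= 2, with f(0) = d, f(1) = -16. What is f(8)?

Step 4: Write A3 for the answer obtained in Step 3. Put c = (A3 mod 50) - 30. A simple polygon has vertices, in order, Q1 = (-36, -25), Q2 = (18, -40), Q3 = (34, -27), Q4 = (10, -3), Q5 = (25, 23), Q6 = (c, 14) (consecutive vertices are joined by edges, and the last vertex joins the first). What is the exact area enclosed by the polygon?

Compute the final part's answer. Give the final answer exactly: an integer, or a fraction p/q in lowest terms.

Step 1: total draws C(8,3) = 56; favorable C(5,1)*C(3,2) = 15; P = 15/56; answer 15/56
Step 2: A1 = 15/56; threaded value p + q = 71; w = 9635; 9635 = 5 * 41 * 47; sigma = (1 + 5) * (1 + 41) * (1 + 47) = 6 * 42 * 48 = 12096; answer 12096
Step 3: A2 = 12096; d = -32; f(2) = 1*(-16) - 3*(-32) = 80; iterating: f(2)=80, f(3)=128, f(4)=-112, f(5)=-496, f(6)=-160, f(7)=1328, f(8)=1808; answer 1808
Step 4: A3 = 1808; c = -22; cross terms: (-36*-40 - 18*-25)=1890, (18*-27 - 34*-40)=874, (34*-3 - 10*-27)=168, (10*23 - 25*-3)=305, (25*14 - -22*23)=856, (-22*-25 - -36*14)=1054; twice the area = |5147| = 5147; area = 5147/2; answer 5147/2

5147/2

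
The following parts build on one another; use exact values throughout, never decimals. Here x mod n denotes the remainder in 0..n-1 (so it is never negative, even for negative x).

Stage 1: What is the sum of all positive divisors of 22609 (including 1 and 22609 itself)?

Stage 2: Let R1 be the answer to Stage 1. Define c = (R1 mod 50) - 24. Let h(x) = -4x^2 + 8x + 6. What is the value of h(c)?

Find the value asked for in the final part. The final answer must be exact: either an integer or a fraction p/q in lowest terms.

Stage 1: 22609 = 23 * 983; sigma = (1 + 23) * (1 + 983) = 24 * 984 = 23616; answer 23616
Stage 2: R1 = 23616; c = -8; -4*(-8)^2 + 8*(-8)^1 + 6 = (-256) + (-64) + (6) = -314; answer -314

-314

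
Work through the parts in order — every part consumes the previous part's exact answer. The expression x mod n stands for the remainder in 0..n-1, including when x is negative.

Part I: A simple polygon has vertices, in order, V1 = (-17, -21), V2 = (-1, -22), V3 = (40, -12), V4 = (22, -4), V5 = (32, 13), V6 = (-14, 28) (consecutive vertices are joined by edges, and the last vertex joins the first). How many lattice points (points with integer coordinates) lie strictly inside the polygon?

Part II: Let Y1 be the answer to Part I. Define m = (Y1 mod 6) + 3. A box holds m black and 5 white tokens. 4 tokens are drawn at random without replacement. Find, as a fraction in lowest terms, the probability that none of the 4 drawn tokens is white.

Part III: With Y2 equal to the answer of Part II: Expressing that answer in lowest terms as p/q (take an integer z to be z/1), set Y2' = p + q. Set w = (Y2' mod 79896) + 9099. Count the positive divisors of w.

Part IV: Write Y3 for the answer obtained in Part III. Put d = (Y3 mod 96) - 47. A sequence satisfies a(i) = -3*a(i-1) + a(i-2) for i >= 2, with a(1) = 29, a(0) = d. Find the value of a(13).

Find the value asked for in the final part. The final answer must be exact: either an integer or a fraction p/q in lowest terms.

64849349

Part I: cross terms: (-17*-22 - -1*-21)=353, (-1*-12 - 40*-22)=892, (40*-4 - 22*-12)=104, (22*13 - 32*-4)=414, (32*28 - -14*13)=1078, (-14*-21 - -17*28)=770; twice the area = |3611| = 3611; area = 3611/2; boundary points = 1 + 1 + 2 + 1 + 1 + 1 = 7; strictly interior points = area - boundary/2 + 1 = 1803; answer 1803
Part II: Y1 = 1803; m = 6; total draws C(11,4) = 330; favorable C(6,4) = 15; P = 1/22; answer 1/22
Part III: Y2 = 1/22; threaded value p + q = 23; w = 9122; 9122 = 2 * 4561; number of divisors = (1+1) * (1+1) = 4; answer 4
Part IV: Y3 = 4; d = -43; a(2) = -3*(29) + 1*(-43) = -130; iterating: a(2)=-130, a(3)=419, a(4)=-1387, a(5)=4580, a(6)=-15127, a(7)=49961, a(8)=-165010, a(9)=544991, a(10)=-1799983, a(11)=5944940, a(12)=-19634803, a(13)=64849349; answer 64849349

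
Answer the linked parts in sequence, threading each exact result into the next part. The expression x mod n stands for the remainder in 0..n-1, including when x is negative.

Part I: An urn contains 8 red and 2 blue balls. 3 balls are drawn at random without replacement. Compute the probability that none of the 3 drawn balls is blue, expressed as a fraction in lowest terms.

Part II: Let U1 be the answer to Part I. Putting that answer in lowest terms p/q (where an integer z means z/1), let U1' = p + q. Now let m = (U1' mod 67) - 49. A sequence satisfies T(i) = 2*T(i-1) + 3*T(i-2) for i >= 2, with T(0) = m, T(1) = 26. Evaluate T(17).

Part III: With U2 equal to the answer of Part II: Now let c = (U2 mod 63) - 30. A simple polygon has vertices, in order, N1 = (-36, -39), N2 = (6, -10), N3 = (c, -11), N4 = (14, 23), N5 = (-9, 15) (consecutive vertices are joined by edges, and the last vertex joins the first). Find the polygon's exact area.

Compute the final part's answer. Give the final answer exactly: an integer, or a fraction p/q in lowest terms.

1957/2

Part I: total draws C(10,3) = 120; favorable C(8,3) = 56; P = 7/15; answer 7/15
Part II: U1 = 7/15; threaded value p + q = 22; m = -27; T(2) = 2*(26) + 3*(-27) = -29; iterating: T(2)=-29, T(3)=20, T(4)=-47, T(5)=-34, T(6)=-209, T(7)=-520, T(8)=-1667, T(9)=-4894, T(10)=-14789, T(11)=-44260, T(12)=-132887, T(13)=-398554, T(14)=-1195769, T(15)=-3587200, T(16)=-10761707, T(17)=-32285014; answer -32285014
Part III: U2 = -32285014; c = -1; cross terms: (-36*-10 - 6*-39)=594, (6*-11 - -1*-10)=-76, (-1*23 - 14*-11)=131, (14*15 - -9*23)=417, (-9*-39 - -36*15)=891; twice the area = |1957| = 1957; area = 1957/2; answer 1957/2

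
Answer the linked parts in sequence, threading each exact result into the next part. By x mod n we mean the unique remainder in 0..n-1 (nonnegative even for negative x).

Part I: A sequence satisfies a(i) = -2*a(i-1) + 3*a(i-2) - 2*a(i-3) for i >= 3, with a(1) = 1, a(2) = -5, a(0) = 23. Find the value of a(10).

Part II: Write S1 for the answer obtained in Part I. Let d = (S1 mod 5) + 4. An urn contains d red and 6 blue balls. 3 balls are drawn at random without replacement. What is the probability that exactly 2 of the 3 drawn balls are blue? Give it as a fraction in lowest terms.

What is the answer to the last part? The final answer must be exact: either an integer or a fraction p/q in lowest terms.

Part I: a(3) = -2*(-5) + 3*(1) - 2*(23) = -33; iterating: a(3)=-33, a(4)=49, a(5)=-187, a(6)=587, a(7)=-1833, a(8)=5801, a(9)=-18275, a(10)=57619; answer 57619
Part II: S1 = 57619; d = 8; total draws C(14,3) = 364; favorable C(6,2)*C(8,1) = 120; P = 30/91; answer 30/91

30/91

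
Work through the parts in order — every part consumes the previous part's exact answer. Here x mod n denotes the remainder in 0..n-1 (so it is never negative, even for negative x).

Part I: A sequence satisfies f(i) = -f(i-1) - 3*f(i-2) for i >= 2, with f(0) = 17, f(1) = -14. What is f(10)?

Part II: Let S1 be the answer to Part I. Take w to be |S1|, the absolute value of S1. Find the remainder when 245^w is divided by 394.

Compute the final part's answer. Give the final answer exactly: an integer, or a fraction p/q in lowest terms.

Part I: f(2) = -1*(-14) - 3*(17) = -37; iterating: f(2)=-37, f(3)=79, f(4)=32, f(5)=-269, f(6)=173, f(7)=634, f(8)=-1153, f(9)=-749, f(10)=4208; answer 4208
Part II: S1 = 4208; w = 4208; squarings mod 394: 245^1=245, 245^2=137, 245^4=251, 245^8=355, 245^16=339, 245^32=267, 245^64=369, 245^128=231, 245^256=171, 245^512=85, 245^1024=133, 245^2048=353, 245^4096=105; 245^4208 = 245^16 * 245^32 * 245^64 * 245^4096 = 347 (mod 394); answer 347

347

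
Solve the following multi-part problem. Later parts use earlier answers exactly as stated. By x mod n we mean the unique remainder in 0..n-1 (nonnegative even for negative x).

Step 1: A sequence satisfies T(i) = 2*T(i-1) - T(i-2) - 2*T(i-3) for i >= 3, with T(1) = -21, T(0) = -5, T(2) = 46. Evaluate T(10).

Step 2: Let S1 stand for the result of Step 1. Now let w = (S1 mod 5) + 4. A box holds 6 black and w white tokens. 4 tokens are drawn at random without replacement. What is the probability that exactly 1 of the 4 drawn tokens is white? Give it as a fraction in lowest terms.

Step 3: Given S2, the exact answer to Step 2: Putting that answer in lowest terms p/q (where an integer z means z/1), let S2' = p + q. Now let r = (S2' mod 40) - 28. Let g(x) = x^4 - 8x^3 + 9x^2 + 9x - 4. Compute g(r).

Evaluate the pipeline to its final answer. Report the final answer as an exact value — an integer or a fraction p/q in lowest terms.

7

Step 1: T(3) = 2*(46) - 1*(-21) - 2*(-5) = 123; iterating: T(3)=123, T(4)=242, T(5)=269, T(6)=50, T(7)=-653, T(8)=-1894, T(9)=-3235, T(10)=-3270; answer -3270
Step 2: S1 = -3270; w = 4; total draws C(10,4) = 210; favorable C(4,1)*C(6,3) = 80; P = 8/21; answer 8/21
Step 3: S2 = 8/21; threaded value p + q = 29; r = 1; 1*(1)^4 - 8*(1)^3 + 9*(1)^2 + 9*(1)^1 - 4 = (1) + (-8) + (9) + (9) + (-4) = 7; answer 7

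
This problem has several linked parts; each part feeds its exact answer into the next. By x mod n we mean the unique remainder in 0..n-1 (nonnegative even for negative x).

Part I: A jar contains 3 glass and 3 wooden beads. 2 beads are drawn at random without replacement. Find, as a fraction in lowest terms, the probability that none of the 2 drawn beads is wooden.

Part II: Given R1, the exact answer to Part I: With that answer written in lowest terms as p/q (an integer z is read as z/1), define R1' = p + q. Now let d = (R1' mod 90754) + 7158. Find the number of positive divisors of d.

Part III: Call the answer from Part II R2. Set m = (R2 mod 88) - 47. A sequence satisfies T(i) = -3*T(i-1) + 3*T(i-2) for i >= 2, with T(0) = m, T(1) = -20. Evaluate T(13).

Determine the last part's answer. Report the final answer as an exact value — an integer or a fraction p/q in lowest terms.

Part I: total draws C(6,2) = 15; favorable C(3,2) = 3; P = 1/5; answer 1/5
Part II: R1 = 1/5; threaded value p + q = 6; d = 7164; 7164 = 2^2 * 3^2 * 199; number of divisors = (2+1) * (2+1) * (1+1) = 18; answer 18
Part III: R2 = 18; m = -29; T(2) = -3*(-20) + 3*(-29) = -27; iterating: T(2)=-27, T(3)=21, T(4)=-144, T(5)=495, T(6)=-1917, T(7)=7236, T(8)=-27459, T(9)=104085, T(10)=-394632, T(11)=1496151, T(12)=-5672349, T(13)=21505500; answer 21505500

21505500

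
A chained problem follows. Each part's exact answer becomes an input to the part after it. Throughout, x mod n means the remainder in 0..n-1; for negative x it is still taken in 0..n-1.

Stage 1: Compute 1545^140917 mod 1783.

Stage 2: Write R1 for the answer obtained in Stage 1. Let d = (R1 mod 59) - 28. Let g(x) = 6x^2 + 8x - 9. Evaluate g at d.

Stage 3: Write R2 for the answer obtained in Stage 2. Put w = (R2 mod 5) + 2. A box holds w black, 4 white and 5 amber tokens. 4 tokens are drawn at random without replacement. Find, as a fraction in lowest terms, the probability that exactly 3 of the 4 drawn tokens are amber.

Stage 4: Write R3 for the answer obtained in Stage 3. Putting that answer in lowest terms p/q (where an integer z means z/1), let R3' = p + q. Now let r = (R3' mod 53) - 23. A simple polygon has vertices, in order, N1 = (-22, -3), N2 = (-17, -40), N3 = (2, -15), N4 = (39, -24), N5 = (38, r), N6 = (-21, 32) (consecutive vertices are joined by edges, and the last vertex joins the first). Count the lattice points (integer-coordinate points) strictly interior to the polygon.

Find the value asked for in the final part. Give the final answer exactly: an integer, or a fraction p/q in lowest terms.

Stage 1: squarings mod 1783: 1545^1=1545, 1545^2=1371, 1545^4=359, 1545^8=505, 1545^16=56, 1545^32=1353, 1545^64=1251, 1545^128=1310, 1545^256=854, 1545^512=69, 1545^1024=1195, 1545^2048=1625, 1545^4096=2, 1545^8192=4, 1545^16384=16, 1545^32768=256, 1545^65536=1348, 1545^131072=227; 1545^140917 = 1545^1 * 1545^4 * 1545^16 * 1545^32 * 1545^64 * 1545^512 * 1545^1024 * 1545^8192 * 1545^131072 = 1270 (mod 1783); answer 1270
Stage 2: R1 = 1270; d = 3; 6*(3)^2 + 8*(3)^1 - 9 = (54) + (24) + (-9) = 69; answer 69
Stage 3: R2 = 69; w = 6; total draws C(15,4) = 1365; favorable C(5,3)*C(10,1) = 100; P = 20/273; answer 20/273
Stage 4: R3 = 20/273; threaded value p + q = 293; r = 5; cross terms: (-22*-40 - -17*-3)=829, (-17*-15 - 2*-40)=335, (2*-24 - 39*-15)=537, (39*5 - 38*-24)=1107, (38*32 - -21*5)=1321, (-21*-3 - -22*32)=767; twice the area = |4896| = 4896; area = 2448; boundary points = 1 + 1 + 1 + 1 + 1 + 1 = 6; strictly interior points = area - boundary/2 + 1 = 2446; answer 2446

2446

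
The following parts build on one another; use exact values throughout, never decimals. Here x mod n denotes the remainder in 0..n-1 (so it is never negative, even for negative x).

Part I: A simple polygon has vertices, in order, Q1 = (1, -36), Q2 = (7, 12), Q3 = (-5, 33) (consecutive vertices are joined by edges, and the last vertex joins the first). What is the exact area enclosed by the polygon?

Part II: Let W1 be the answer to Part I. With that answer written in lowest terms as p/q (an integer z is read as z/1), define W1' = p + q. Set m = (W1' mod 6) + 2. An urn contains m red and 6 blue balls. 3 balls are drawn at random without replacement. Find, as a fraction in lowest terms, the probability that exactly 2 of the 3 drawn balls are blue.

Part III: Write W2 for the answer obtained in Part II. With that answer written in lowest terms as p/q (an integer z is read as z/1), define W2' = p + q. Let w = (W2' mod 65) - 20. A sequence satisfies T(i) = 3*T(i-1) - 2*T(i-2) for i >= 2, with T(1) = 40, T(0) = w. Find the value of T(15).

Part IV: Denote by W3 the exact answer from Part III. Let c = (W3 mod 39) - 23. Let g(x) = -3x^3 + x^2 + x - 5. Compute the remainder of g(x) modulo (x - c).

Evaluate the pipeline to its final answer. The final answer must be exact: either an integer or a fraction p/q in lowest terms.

199

Part I: cross terms: (1*12 - 7*-36)=264, (7*33 - -5*12)=291, (-5*-36 - 1*33)=147; twice the area = |702| = 702; area = 351; answer 351
Part II: W1 = 351; threaded value p + q = 352; m = 6; total draws C(12,3) = 220; favorable C(6,2)*C(6,1) = 90; P = 9/22; answer 9/22
Part III: W2 = 9/22; threaded value p + q = 31; w = 11; T(2) = 3*(40) - 2*(11) = 98; iterating: T(2)=98, T(3)=214, T(4)=446, T(5)=910, T(6)=1838, T(7)=3694, T(8)=7406, T(9)=14830, T(10)=29678, T(11)=59374, T(12)=118766, T(13)=237550, T(14)=475118, T(15)=950254; answer 950254
Part IV: W3 = 950254; c = -4; remainder = value at the root: -3*(-4)^3 + 1*(-4)^2 + 1*(-4)^1 - 5 = (192) + (16) + (-4) + (-5) = 199; answer 199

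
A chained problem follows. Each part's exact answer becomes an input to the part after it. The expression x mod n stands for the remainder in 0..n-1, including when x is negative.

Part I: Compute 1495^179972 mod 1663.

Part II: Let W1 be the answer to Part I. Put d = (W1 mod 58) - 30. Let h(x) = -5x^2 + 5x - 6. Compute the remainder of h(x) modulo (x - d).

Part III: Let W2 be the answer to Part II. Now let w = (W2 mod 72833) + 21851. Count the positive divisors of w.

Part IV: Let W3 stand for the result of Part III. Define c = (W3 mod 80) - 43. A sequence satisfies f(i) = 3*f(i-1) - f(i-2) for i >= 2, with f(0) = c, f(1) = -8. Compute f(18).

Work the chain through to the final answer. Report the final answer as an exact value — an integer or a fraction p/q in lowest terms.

Part I: squarings mod 1663: 1495^1=1495, 1495^2=1616, 1495^4=546, 1495^8=439, 1495^16=1476, 1495^32=46, 1495^64=453, 1495^128=660, 1495^256=1557, 1495^512=1258, 1495^1024=1051, 1495^2048=369, 1495^4096=1458, 1495^8192=450, 1495^16384=1277, 1495^32768=989, 1495^65536=277, 1495^131072=231; 1495^179972 = 1495^4 * 1495^256 * 1495^512 * 1495^1024 * 1495^2048 * 1495^4096 * 1495^8192 * 1495^32768 * 1495^131072 = 1223 (mod 1663); answer 1223
Part II: W1 = 1223; d = -25; remainder = value at the root: -5*(-25)^2 + 5*(-25)^1 - 6 = (-3125) + (-125) + (-6) = -3256; answer -3256
Part III: W2 = -3256; w = 91428; 91428 = 2^2 * 3 * 19 * 401; number of divisors = (2+1) * (1+1) * (1+1) * (1+1) = 24; answer 24
Part IV: W3 = 24; c = -19; f(2) = 3*(-8) - 1*(-19) = -5; iterating: f(2)=-5, f(3)=-7, f(4)=-16, f(5)=-41, f(6)=-107, f(7)=-280, f(8)=-733, f(9)=-1919, f(10)=-5024, f(11)=-13153, f(12)=-34435, f(13)=-90152, f(14)=-236021, f(15)=-617911, f(16)=-1617712, f(17)=-4235225, f(18)=-11087963; answer -11087963

-11087963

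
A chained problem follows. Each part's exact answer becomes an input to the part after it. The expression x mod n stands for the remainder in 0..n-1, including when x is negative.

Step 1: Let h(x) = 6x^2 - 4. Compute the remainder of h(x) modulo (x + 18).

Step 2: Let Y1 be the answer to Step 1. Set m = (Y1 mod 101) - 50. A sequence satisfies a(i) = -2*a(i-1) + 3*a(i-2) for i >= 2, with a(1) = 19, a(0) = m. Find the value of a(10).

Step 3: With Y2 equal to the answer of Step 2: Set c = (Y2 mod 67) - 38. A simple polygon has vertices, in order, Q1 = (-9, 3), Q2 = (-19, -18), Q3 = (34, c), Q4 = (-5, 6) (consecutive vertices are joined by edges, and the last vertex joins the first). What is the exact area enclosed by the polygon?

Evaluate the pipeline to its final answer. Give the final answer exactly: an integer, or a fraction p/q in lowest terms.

425

Step 1: remainder = value at the root: 6*(-18)^2 - 4 = (1944) + (-4) = 1940; answer 1940
Step 2: Y1 = 1940; m = -29; a(2) = -2*(19) + 3*(-29) = -125; iterating: a(2)=-125, a(3)=307, a(4)=-989, a(5)=2899, a(6)=-8765, a(7)=26227, a(8)=-78749, a(9)=236179, a(10)=-708605; answer -708605
Step 3: Y2 = -708605; c = 16; cross terms: (-9*-18 - -19*3)=219, (-19*16 - 34*-18)=308, (34*6 - -5*16)=284, (-5*3 - -9*6)=39; twice the area = |850| = 850; area = 425; answer 425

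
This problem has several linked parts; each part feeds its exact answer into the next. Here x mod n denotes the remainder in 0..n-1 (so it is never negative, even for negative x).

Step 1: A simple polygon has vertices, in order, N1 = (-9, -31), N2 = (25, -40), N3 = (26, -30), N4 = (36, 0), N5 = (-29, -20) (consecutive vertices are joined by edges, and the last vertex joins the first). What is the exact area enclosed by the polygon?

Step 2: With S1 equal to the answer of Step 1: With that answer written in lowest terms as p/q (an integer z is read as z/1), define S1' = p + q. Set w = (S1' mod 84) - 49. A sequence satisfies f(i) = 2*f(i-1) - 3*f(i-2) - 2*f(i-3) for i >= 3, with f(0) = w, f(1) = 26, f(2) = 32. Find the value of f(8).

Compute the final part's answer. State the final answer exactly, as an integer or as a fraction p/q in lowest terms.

Step 1: cross terms: (-9*-40 - 25*-31)=1135, (25*-30 - 26*-40)=290, (26*0 - 36*-30)=1080, (36*-20 - -29*0)=-720, (-29*-31 - -9*-20)=719; twice the area = |2504| = 2504; area = 1252; answer 1252
Step 2: S1 = 1252; threaded value p + q = 1253; w = 28; f(3) = 2*(32) - 3*(26) - 2*(28) = -70; iterating: f(3)=-70, f(4)=-288, f(5)=-430, f(6)=144, f(7)=2154, f(8)=4736; answer 4736

4736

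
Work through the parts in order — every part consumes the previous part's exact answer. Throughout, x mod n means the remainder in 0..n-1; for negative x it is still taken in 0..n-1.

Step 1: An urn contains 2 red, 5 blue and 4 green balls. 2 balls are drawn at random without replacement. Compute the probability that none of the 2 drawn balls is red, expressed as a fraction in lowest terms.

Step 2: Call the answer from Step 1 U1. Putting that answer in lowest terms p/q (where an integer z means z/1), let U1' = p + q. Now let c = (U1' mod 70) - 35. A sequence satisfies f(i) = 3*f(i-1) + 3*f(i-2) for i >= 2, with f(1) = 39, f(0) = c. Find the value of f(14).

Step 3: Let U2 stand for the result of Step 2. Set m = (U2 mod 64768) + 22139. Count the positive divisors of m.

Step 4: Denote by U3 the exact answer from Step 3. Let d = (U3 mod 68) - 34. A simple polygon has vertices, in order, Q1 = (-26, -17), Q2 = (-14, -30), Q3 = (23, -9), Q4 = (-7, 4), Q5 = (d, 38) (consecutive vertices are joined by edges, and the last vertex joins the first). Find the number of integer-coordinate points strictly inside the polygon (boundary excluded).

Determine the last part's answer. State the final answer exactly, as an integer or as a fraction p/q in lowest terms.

1368

Step 1: total draws C(11,2) = 55; favorable C(9,2) = 36; P = 36/55; answer 36/55
Step 2: U1 = 36/55; threaded value p + q = 91; c = -14; f(2) = 3*(39) + 3*(-14) = 75; iterating: f(2)=75, f(3)=342, f(4)=1251, f(5)=4779, f(6)=18090, f(7)=68607, f(8)=260091, f(9)=986094, f(10)=3738555, f(11)=14173947, f(12)=53737506, f(13)=203734359, f(14)=772415595; answer 772415595
Step 3: U2 = 772415595; m = 79334; 79334 = 2 * 39667; number of divisors = (1+1) * (1+1) = 4; answer 4
Step 4: U3 = 4; d = -30; cross terms: (-26*-30 - -14*-17)=542, (-14*-9 - 23*-30)=816, (23*4 - -7*-9)=29, (-7*38 - -30*4)=-146, (-30*-17 - -26*38)=1498; twice the area = |2739| = 2739; area = 2739/2; boundary points = 1 + 1 + 1 + 1 + 1 = 5; strictly interior points = area - boundary/2 + 1 = 1368; answer 1368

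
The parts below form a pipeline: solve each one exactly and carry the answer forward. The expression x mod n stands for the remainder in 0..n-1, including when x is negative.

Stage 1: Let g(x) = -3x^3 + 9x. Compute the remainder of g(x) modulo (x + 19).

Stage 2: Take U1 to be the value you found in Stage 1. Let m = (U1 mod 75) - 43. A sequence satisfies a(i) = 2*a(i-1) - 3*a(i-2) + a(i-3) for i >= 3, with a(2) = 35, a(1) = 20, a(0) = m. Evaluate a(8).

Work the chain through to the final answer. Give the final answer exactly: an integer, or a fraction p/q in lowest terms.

598

Stage 1: remainder = value at the root: -3*(-19)^3 + 9*(-19)^1 = (20577) + (-171) = 20406; answer 20406
Stage 2: U1 = 20406; m = -37; a(3) = 2*(35) - 3*(20) + 1*(-37) = -27; iterating: a(3)=-27, a(4)=-139, a(5)=-162, a(6)=66, a(7)=479, a(8)=598; answer 598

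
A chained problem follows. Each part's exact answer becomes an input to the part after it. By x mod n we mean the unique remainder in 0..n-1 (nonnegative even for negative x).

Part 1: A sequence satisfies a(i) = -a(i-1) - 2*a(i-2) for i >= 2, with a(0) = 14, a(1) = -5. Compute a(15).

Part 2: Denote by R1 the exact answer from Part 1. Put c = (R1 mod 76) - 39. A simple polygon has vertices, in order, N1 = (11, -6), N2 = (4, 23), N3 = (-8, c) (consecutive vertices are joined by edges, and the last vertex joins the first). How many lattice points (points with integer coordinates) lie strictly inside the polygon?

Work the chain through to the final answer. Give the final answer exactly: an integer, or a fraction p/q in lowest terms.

Part 1: a(2) = -1*(-5) - 2*(14) = -23; iterating: a(2)=-23, a(3)=33, a(4)=13, a(5)=-79, a(6)=53, a(7)=105, a(8)=-211, a(9)=1, a(10)=421, a(11)=-423, a(12)=-419, a(13)=1265, a(14)=-427, a(15)=-2103; answer -2103
Part 2: R1 = -2103; c = -14; cross terms: (11*23 - 4*-6)=277, (4*-14 - -8*23)=128, (-8*-6 - 11*-14)=202; twice the area = |607| = 607; area = 607/2; boundary points = 1 + 1 + 1 = 3; strictly interior points = area - boundary/2 + 1 = 303; answer 303

303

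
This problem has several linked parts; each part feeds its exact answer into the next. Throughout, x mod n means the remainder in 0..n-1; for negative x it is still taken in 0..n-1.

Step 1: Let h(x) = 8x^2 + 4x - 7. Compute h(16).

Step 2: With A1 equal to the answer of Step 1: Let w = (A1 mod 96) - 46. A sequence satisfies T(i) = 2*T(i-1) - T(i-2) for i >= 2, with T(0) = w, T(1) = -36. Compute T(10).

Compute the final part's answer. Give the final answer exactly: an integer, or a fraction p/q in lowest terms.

Step 1: 8*(16)^2 + 4*(16)^1 - 7 = (2048) + (64) + (-7) = 2105; answer 2105
Step 2: A1 = 2105; w = 43; T(2) = 2*(-36) - 1*(43) = -115; iterating: T(2)=-115, T(3)=-194, T(4)=-273, T(5)=-352, T(6)=-431, T(7)=-510, T(8)=-589, T(9)=-668, T(10)=-747; answer -747

-747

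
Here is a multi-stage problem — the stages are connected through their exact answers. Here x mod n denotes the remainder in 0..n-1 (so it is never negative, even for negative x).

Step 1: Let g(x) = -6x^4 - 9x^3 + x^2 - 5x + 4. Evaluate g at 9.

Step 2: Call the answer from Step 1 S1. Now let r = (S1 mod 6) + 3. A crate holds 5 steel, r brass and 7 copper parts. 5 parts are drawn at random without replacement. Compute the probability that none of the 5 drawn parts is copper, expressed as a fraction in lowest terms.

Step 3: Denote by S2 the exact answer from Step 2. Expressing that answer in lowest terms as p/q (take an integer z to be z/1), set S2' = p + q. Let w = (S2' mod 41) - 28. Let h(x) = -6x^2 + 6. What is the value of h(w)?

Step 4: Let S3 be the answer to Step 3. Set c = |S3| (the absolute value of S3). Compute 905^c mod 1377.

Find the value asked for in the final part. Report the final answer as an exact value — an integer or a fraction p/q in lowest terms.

307

Step 1: -6*(9)^4 - 9*(9)^3 + 1*(9)^2 - 5*(9)^1 + 4 = (-39366) + (-6561) + (81) + (-45) + (4) = -45887; answer -45887
Step 2: S1 = -45887; r = 4; total draws C(16,5) = 4368; favorable C(9,5) = 126; P = 3/104; answer 3/104
Step 3: S2 = 3/104; threaded value p + q = 107; w = -3; -6*(-3)^2 + 6 = (-54) + (6) = -48; answer -48
Step 4: S3 = -48; c = 48; squarings mod 1377: 905^1=905, 905^2=1087, 905^4=103, 905^8=970, 905^16=409, 905^32=664; 905^48 = 905^16 * 905^32 = 307 (mod 1377); answer 307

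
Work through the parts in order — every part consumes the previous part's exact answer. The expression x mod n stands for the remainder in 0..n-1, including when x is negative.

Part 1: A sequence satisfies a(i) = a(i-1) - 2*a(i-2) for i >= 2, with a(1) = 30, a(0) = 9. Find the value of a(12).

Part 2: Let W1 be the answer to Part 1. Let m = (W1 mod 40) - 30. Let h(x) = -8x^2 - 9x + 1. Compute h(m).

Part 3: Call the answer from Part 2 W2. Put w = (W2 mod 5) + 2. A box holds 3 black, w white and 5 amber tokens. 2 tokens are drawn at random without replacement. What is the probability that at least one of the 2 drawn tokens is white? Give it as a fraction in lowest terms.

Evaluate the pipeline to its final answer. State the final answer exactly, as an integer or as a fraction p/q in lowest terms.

9/13

Part 1: a(2) = 1*(30) - 2*(9) = 12; iterating: a(2)=12, a(3)=-48, a(4)=-72, a(5)=24, a(6)=168, a(7)=120, a(8)=-216, a(9)=-456, a(10)=-24, a(11)=888, a(12)=936; answer 936
Part 2: W1 = 936; m = -14; -8*(-14)^2 - 9*(-14)^1 + 1 = (-1568) + (126) + (1) = -1441; answer -1441
Part 3: W2 = -1441; w = 6; total draws C(14,2) = 91; complement C(8,2) = 28; favorable 91 - 28 = 63; P = 9/13; answer 9/13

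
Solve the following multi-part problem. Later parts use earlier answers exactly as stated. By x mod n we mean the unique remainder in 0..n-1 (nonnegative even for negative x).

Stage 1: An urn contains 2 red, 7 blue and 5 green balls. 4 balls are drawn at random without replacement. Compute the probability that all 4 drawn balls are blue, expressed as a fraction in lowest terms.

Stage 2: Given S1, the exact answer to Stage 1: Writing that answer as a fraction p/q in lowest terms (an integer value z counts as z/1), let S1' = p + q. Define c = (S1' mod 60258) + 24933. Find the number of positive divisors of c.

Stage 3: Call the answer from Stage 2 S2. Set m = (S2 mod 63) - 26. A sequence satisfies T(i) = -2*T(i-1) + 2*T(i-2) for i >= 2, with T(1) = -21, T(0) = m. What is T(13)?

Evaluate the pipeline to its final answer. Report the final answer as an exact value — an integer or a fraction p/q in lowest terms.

-667584

Stage 1: total draws C(14,4) = 1001; favorable C(7,4) = 35; P = 5/143; answer 5/143
Stage 2: S1 = 5/143; threaded value p + q = 148; c = 25081; 25081 = 7 * 3583; number of divisors = (1+1) * (1+1) = 4; answer 4
Stage 3: S2 = 4; m = -22; T(2) = -2*(-21) + 2*(-22) = -2; iterating: T(2)=-2, T(3)=-38, T(4)=72, T(5)=-220, T(6)=584, T(7)=-1608, T(8)=4384, T(9)=-11984, T(10)=32736, T(11)=-89440, T(12)=244352, T(13)=-667584; answer -667584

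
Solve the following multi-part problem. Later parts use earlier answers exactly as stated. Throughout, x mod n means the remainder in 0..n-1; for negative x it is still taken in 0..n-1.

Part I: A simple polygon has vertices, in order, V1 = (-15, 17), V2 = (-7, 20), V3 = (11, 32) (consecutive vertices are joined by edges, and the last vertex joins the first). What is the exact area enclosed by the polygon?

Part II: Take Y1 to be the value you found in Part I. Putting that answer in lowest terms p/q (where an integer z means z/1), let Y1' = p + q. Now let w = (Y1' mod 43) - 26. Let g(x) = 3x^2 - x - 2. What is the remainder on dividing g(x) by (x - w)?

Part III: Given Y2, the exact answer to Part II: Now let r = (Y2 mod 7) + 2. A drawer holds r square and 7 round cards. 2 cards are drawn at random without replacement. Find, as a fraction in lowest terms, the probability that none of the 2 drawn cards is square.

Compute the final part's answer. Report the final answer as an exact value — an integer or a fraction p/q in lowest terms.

Part I: cross terms: (-15*20 - -7*17)=-181, (-7*32 - 11*20)=-444, (11*17 - -15*32)=667; twice the area = |42| = 42; area = 21; answer 21
Part II: Y1 = 21; threaded value p + q = 22; w = -4; remainder = value at the root: 3*(-4)^2 - 1*(-4)^1 - 2 = (48) + (4) + (-2) = 50; answer 50
Part III: Y2 = 50; r = 3; total draws C(10,2) = 45; favorable C(7,2) = 21; P = 7/15; answer 7/15

7/15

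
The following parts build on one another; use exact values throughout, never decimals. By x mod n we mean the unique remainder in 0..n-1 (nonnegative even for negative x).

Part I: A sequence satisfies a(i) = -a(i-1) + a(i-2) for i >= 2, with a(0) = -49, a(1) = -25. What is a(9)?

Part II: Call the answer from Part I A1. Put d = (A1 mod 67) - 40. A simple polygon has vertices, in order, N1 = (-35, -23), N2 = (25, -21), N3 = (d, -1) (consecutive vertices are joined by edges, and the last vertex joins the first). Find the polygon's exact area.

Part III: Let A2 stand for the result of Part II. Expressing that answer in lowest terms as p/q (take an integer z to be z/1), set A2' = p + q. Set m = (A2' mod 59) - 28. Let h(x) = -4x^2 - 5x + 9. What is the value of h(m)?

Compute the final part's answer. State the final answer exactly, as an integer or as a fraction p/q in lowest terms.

Part I: a(2) = -1*(-25) + 1*(-49) = -24; iterating: a(2)=-24, a(3)=-1, a(4)=-23, a(5)=22, a(6)=-45, a(7)=67, a(8)=-112, a(9)=179; answer 179
Part II: A1 = 179; d = 5; cross terms: (-35*-21 - 25*-23)=1310, (25*-1 - 5*-21)=80, (5*-23 - -35*-1)=-150; twice the area = |1240| = 1240; area = 620; answer 620
Part III: A2 = 620; threaded value p + q = 621; m = 3; -4*(3)^2 - 5*(3)^1 + 9 = (-36) + (-15) + (9) = -42; answer -42

-42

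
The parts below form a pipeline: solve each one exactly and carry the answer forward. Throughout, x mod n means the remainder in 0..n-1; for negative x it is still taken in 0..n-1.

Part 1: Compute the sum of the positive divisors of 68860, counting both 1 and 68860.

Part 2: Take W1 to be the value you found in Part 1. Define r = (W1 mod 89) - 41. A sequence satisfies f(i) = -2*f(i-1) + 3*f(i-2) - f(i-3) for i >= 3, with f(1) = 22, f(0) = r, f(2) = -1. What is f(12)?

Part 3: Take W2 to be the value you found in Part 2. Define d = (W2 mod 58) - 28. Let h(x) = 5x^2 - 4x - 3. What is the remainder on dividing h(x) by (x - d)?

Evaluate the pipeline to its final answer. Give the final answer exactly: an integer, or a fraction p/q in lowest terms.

Part 1: 68860 = 2^2 * 5 * 11 * 313; sigma = (1 + 2 + 4) * (1 + 5) * (1 + 11) * (1 + 313) = 7 * 6 * 12 * 314 = 158256; answer 158256
Part 2: W1 = 158256; r = -27; f(3) = -2*(-1) + 3*(22) - 1*(-27) = 95; iterating: f(3)=95, f(4)=-215, f(5)=716, f(6)=-2172, f(7)=6707, f(8)=-20646, f(9)=63585, f(10)=-195815, f(11)=603031, f(12)=-1857092; answer -1857092
Part 3: W2 = -1857092; d = -18; remainder = value at the root: 5*(-18)^2 - 4*(-18)^1 - 3 = (1620) + (72) + (-3) = 1689; answer 1689

1689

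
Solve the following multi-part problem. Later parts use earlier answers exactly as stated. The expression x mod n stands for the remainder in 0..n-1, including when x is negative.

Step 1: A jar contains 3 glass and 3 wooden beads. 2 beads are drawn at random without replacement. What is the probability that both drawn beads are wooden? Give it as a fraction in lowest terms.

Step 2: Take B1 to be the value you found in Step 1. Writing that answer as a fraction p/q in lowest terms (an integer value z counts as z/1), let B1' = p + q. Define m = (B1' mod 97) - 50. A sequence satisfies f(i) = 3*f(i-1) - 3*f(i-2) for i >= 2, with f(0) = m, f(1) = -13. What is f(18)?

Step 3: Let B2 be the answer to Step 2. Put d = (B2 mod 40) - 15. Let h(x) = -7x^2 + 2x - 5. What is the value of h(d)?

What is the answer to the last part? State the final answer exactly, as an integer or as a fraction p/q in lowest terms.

-74

Step 1: total draws C(6,2) = 15; favorable C(3,2) = 3; P = 1/5; answer 1/5
Step 2: B1 = 1/5; threaded value p + q = 6; m = -44; f(2) = 3*(-13) - 3*(-44) = 93; iterating: f(2)=93, f(3)=318, f(4)=675, f(5)=1071, f(6)=1188, f(7)=351, f(8)=-2511, f(9)=-8586, f(10)=-18225, f(11)=-28917, f(12)=-32076, f(13)=-9477, f(14)=67797, f(15)=231822, f(16)=492075, f(17)=780759, f(18)=866052; answer 866052
Step 3: B2 = 866052; d = -3; -7*(-3)^2 + 2*(-3)^1 - 5 = (-63) + (-6) + (-5) = -74; answer -74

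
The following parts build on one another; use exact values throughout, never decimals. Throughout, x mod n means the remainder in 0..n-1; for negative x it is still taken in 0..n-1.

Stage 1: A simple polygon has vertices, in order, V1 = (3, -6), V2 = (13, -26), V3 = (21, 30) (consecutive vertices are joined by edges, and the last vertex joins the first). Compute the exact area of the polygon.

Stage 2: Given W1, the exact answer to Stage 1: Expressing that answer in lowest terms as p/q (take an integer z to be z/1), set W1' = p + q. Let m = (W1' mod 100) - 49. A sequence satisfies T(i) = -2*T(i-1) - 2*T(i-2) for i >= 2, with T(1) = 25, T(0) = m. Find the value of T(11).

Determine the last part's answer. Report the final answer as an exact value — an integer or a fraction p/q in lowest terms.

1568

Stage 1: cross terms: (3*-26 - 13*-6)=0, (13*30 - 21*-26)=936, (21*-6 - 3*30)=-216; twice the area = |720| = 720; area = 360; answer 360
Stage 2: W1 = 360; threaded value p + q = 361; m = 12; T(2) = -2*(25) - 2*(12) = -74; iterating: T(2)=-74, T(3)=98, T(4)=-48, T(5)=-100, T(6)=296, T(7)=-392, T(8)=192, T(9)=400, T(10)=-1184, T(11)=1568; answer 1568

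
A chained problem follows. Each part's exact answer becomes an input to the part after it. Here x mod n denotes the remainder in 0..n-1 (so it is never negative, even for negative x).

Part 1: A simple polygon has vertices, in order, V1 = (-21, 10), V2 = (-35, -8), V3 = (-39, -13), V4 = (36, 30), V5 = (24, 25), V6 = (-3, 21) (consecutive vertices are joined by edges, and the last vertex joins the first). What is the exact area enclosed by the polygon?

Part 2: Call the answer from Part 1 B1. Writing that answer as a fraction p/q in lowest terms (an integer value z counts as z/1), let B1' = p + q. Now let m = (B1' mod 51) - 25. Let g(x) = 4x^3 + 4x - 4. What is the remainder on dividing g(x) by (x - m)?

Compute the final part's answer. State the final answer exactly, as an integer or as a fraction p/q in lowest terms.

-16452

Part 1: cross terms: (-21*-8 - -35*10)=518, (-35*-13 - -39*-8)=143, (-39*30 - 36*-13)=-702, (36*25 - 24*30)=180, (24*21 - -3*25)=579, (-3*10 - -21*21)=411; twice the area = |1129| = 1129; area = 1129/2; answer 1129/2
Part 2: B1 = 1129/2; threaded value p + q = 1131; m = -16; remainder = value at the root: 4*(-16)^3 + 4*(-16)^1 - 4 = (-16384) + (-64) + (-4) = -16452; answer -16452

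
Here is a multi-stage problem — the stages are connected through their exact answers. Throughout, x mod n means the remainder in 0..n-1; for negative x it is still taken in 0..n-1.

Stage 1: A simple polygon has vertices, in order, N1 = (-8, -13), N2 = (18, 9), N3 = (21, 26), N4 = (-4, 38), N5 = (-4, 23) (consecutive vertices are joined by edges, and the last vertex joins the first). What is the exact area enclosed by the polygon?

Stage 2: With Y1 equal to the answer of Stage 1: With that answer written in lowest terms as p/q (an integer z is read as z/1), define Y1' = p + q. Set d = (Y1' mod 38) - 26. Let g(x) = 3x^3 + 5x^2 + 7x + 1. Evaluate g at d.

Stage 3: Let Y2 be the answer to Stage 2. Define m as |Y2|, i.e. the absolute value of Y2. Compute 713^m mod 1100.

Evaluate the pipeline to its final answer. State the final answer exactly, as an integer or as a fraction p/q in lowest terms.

Stage 1: cross terms: (-8*9 - 18*-13)=162, (18*26 - 21*9)=279, (21*38 - -4*26)=902, (-4*23 - -4*38)=60, (-4*-13 - -8*23)=236; twice the area = |1639| = 1639; area = 1639/2; answer 1639/2
Stage 2: Y1 = 1639/2; threaded value p + q = 1641; d = -19; 3*(-19)^3 + 5*(-19)^2 + 7*(-19)^1 + 1 = (-20577) + (1805) + (-133) + (1) = -18904; answer -18904
Stage 3: Y2 = -18904; m = 18904; squarings mod 1100: 713^1=713, 713^2=169, 713^4=1061, 713^8=421, 713^16=141, 713^32=81, 713^64=1061, 713^128=421, 713^256=141, 713^512=81, 713^1024=1061, 713^2048=421, 713^4096=141, 713^8192=81, 713^16384=1061; 713^18904 = 713^8 * 713^16 * 713^64 * 713^128 * 713^256 * 713^2048 * 713^16384 = 1061 (mod 1100); answer 1061

1061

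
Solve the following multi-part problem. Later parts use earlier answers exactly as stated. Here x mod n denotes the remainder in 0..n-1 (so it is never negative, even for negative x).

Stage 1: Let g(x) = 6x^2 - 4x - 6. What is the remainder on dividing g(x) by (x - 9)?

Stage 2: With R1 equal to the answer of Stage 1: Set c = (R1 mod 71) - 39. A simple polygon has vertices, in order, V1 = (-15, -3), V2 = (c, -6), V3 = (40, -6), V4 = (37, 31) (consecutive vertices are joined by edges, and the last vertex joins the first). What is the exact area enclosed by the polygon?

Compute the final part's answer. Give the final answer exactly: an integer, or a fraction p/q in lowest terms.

2209/2

Stage 1: remainder = value at the root: 6*(9)^2 - 4*(9)^1 - 6 = (486) + (-36) + (-6) = 444; answer 444
Stage 2: R1 = 444; c = -21; cross terms: (-15*-6 - -21*-3)=27, (-21*-6 - 40*-6)=366, (40*31 - 37*-6)=1462, (37*-3 - -15*31)=354; twice the area = |2209| = 2209; area = 2209/2; answer 2209/2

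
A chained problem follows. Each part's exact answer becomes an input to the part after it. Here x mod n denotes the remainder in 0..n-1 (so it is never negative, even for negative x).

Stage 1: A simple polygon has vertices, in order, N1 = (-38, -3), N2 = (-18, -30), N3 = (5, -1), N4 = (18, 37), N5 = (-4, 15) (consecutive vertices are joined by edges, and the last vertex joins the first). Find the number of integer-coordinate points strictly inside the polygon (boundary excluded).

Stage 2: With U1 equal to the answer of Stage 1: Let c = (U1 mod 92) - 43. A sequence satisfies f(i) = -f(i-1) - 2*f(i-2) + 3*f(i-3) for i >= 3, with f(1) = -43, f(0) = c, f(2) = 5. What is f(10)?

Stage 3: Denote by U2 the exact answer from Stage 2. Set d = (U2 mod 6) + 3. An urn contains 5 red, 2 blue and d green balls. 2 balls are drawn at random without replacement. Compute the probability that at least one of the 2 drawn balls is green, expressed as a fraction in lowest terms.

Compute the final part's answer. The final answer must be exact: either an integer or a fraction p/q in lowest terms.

Stage 1: cross terms: (-38*-30 - -18*-3)=1086, (-18*-1 - 5*-30)=168, (5*37 - 18*-1)=203, (18*15 - -4*37)=418, (-4*-3 - -38*15)=582; twice the area = |2457| = 2457; area = 2457/2; boundary points = 1 + 1 + 1 + 22 + 2 = 27; strictly interior points = area - boundary/2 + 1 = 1216; answer 1216
Stage 2: U1 = 1216; c = -23; f(3) = -1*(5) - 2*(-43) + 3*(-23) = 12; iterating: f(3)=12, f(4)=-151, f(5)=142, f(6)=196, f(7)=-933, f(8)=967, f(9)=1487, f(10)=-6220; answer -6220
Stage 3: U2 = -6220; d = 5; total draws C(12,2) = 66; complement C(7,2) = 21; favorable 66 - 21 = 45; P = 15/22; answer 15/22

15/22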